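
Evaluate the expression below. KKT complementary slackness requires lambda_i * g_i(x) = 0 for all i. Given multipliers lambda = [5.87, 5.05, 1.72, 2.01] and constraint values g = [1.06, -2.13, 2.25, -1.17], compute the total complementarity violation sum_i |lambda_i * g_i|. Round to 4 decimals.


KKT complementary slackness check:
lambda_1 * g_1 = 5.87 * 1.06 = 6.2222
lambda_2 * g_2 = 5.05 * -2.13 = -10.7565
lambda_3 * g_3 = 1.72 * 2.25 = 3.87
lambda_4 * g_4 = 2.01 * -1.17 = -2.3517
Total violation = 6.2222 + 10.7565 + 3.87 + 2.3517 = 23.2004


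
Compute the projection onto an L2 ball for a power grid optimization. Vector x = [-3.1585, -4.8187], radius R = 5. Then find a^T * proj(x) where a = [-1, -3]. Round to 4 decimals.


Step 1: Compute ||x|| (intermediates to 6 decimals).
||x|| = sqrt((-3.1585)^2 + (-4.8187)^2) = 5.761596
Step 2: Project.
Since ||x|| > R, scale = R/||x|| = 5/5.761596 = 0.867815, proj(x) = scale * x
proj(x) = [-2.740994, -4.18174]
Step 3: Dot product.
a^T * proj(x) = -1*(-2.740994) - 3*(-4.18174) = 15.2862


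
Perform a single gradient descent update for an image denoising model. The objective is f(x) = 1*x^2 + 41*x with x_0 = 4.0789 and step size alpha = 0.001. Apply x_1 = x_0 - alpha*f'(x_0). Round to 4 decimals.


We compute the gradient at x_0 and apply the update.
f'(x) = 2*x + 41
f'(4.0789) = 2*4.0789 + 41 = 49.1578
x_1 = 4.0789 - 0.001*49.1578 = 4.0297


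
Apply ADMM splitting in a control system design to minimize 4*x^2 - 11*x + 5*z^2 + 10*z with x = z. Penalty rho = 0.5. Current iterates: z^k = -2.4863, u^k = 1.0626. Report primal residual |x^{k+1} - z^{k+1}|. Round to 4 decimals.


ADMM iteration with rho = 0.5, z^k = -2.4863, u^k = 1.0626
Step 1: x-update.
Minimize 4*x^2 - 11*x + (0.5/2)*(x + 2.4863 + 1.0626)^2
FOC: (2*4 + 0.5)*x = 11 + 0.5*(-2.4863 - 1.0626)
x^{k+1} = 1.0854
Step 2: z-update.
Minimize 5*z^2 + 10*z + (0.5/2)*(1.0854 - z + 1.0626)^2
FOC: (2*5 + 0.5)*z = -10 + 0.5*(1.0854 + 1.0626)
z^{k+1} = -0.8501
Step 3: u-update.
u^{k+1} = 1.0626 + 1.0854 + 0.8501 = 2.9981
Step 4: Primal residual = |1.0854 + 0.8501| = 1.9355


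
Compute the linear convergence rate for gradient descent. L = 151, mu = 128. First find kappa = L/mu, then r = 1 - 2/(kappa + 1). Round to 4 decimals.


Step 1: Compute the condition number.
kappa = L/mu = 151/128 = 1.1797
Step 2: Compute the convergence rate.
r = 1 - 2/(kappa + 1) = 1 - 2*mu/(L + mu) = (L - mu)/(L + mu) = 23/279 = 0.0824


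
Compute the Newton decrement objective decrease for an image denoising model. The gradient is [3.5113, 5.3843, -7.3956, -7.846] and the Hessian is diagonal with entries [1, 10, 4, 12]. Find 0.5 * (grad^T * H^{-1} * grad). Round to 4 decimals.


Step 1: H is diagonal, so H^(-1) * g = [3.5113, 0.5384, -1.8489, -0.6538].
Step 2: g^T H^(-1) g = sum_i g_i^2 / H_ii
  = (3.5113)^2/1 + (5.3843)^2/10 + (-7.3956)^2/4 + (-7.846)^2/12
  = 12.3292 + 2.8991 + 13.6737 + 5.13 = 34.032
Step 3: Objective decrease = 0.5 * g^T H^(-1) g = 17.016


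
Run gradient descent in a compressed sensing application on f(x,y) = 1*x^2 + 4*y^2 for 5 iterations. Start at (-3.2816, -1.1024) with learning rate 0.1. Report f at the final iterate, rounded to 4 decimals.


Gradient descent on f(x,y) = 1*x^2 + 4*y^2.
Starting point: (-3.2816, -1.1024), alpha = 0.1
Step 1: grad_x = 2*1*-3.2816 = -6.5632, grad_y = 2*4*-1.1024 = -8.8192
  x_1 = -3.2816 - 0.1*-6.5632 = -2.6253
  y_1 = -1.1024 - 0.1*-8.8192 = -0.2205
Step 2: grad_x = 2*1*-2.6253 = -5.2506, grad_y = 2*4*-0.2205 = -1.7638
  x_2 = -2.6253 - 0.1*-5.2506 = -2.1002
  y_2 = -0.2205 - 0.1*-1.7638 = -0.0441
Step 3: grad_x = 2*1*-2.1002 = -4.2004, grad_y = 2*4*-0.0441 = -0.3528
  x_3 = -2.1002 - 0.1*-4.2004 = -1.6802
  y_3 = -0.0441 - 0.1*-0.3528 = -0.0088
Step 4: grad_x = 2*1*-1.6802 = -3.3604, grad_y = 2*4*-0.0088 = -0.0706
  x_4 = -1.6802 - 0.1*-3.3604 = -1.3441
  y_4 = -0.0088 - 0.1*-0.0706 = -0.0018
Step 5: grad_x = 2*1*-1.3441 = -2.6883, grad_y = 2*4*-0.0018 = -0.0141
  x_5 = -1.3441 - 0.1*-2.6883 = -1.0753
  y_5 = -0.0018 - 0.1*-0.0141 = -0.0004
f(-1.0753, -0.0004) = 1*(-1.0753)^2 + 4*(-0.0004)^2 = 1.1563


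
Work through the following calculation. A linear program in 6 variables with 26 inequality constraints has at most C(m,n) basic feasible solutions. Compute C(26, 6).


Each vertex corresponds to some choice of n active constraints out of m, so the number of vertices is at most C(m, n) = m! / (n!(m-n)!).
m = 26, n = 6
Numerator: 26 * 25 * 24 * 23 * 22 * 21
Denominator: 6! = 720
C(26, 6) = 230230


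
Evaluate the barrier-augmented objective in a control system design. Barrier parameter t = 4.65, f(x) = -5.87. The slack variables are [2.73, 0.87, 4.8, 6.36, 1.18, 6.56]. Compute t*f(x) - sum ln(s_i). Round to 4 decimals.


Step 1: Compute log-barrier.
ln values: [1.0043, -0.1393, 1.5686, 1.85, 0.1655, 1.881]
phi = -(1.0043 - 0.1393 + 1.5686 + 1.85 + 0.1655 + 1.881) = -6.3302
Step 2: Compute augmented objective.
t*f(x) = 4.65*-5.87 = -27.2955
Total = -27.2955 - 6.3302 = -33.6257


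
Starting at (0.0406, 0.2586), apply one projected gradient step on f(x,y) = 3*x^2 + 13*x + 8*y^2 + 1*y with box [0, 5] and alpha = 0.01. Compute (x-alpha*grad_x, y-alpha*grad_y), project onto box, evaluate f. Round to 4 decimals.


Step 1: Compute gradient at (0.0406, 0.2586).
grad_x = 2*3*0.0406 + 13 = 13.2436
grad_y = 2*8*0.2586 + 1 = 5.1376
Step 2: Gradient step.
x_raw = 0.0406 - 0.01*13.2436 = -0.0918
y_raw = 0.2586 - 0.01*5.1376 = 0.2072
Step 3: Project onto [0, 5].
x_proj = clip(-0.0918) = 0.0
y_proj = clip(0.2072) = 0.2072
Step 4: Evaluate f.
f(0.0, 0.2072) = 0.5508


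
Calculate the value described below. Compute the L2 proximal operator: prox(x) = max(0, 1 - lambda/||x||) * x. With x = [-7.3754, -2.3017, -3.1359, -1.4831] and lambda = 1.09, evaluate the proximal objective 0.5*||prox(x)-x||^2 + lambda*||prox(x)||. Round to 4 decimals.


Step 1: Compute ||x||.
||x|| = 8.4692
Step 2: Compute scaling factor.
scale = max(0, 1 - 1.09/8.4692) = 0.8713
Step 3: prox(x) = [-6.4262, -2.0055, -2.7323, -1.2922]
||prox(x)|| = 7.3792
Step 4: Proximal objective.
0.5*||prox-x||^2 = 0.5941
lambda*||prox|| = 8.0433
Total = 8.6374


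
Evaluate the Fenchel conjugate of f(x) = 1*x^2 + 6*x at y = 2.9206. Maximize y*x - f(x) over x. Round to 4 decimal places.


f*(y) = sup_x {y*x - a*x^2 - b*x} = sup_x {(y-b)*x - a*x^2}
FOC: (y - b) - 2a*x = 0 => x* = (y - b)/(2a)
x* = (2.9206 - 6)/(2*1) = -1.5397
f*(2.9206) = (y-b)^2/(4a) = (2.9206 - 6)^2/(4*1)
= 9.4827/4 = 2.3707


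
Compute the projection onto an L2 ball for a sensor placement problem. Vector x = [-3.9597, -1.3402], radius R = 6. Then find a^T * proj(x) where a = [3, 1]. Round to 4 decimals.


Step 1: Compute ||x|| (intermediates to 6 decimals).
||x|| = sqrt((-3.9597)^2 + (-1.3402)^2) = 4.180354
Step 2: Project.
Since ||x|| <= R, proj = x (no scaling needed).
proj(x) = [-3.9597, -1.3402]
Step 3: Dot product.
a^T * proj(x) = 3*(-3.9597) + 1*(-1.3402) = -13.2193


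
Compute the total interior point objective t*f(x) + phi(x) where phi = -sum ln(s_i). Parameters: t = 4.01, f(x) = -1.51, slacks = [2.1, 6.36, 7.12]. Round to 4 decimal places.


Step 1: Compute log-barrier.
ln values: [0.7419, 1.85, 1.9629]
phi = -(0.7419 + 1.85 + 1.9629) = -4.5549
Step 2: Compute augmented objective.
t*f(x) = 4.01*-1.51 = -6.0551
Total = -6.0551 - 4.5549 = -10.61


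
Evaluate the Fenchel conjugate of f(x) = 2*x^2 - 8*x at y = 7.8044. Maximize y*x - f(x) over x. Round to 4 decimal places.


f*(y) = sup_x {y*x - a*x^2 - b*x} = sup_x {(y-b)*x - a*x^2}
FOC: (y - b) - 2a*x = 0 => x* = (y - b)/(2a)
x* = (7.8044 + 8)/(2*2) = 3.9511
f*(7.8044) = (y-b)^2/(4a) = (7.8044 + 8)^2/(4*2)
= 249.7791/8 = 31.2224


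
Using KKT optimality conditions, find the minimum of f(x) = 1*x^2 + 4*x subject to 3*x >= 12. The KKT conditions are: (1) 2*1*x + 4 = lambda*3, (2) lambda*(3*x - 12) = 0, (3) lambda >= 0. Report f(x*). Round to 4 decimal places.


Step 1: Try lambda = 0 (constraint inactive).
x_unc = -4/(2*1) = -2.0
Check: 3*-2.0 = -6.0 < 12 -- violated!
Step 2: Constraint must be active: 3*x = 12
x* = 12/3 = 4.0
lambda = (2*1*4.0 + 4)/3 = 4.0
Step 3: Compute optimal value.
f(x*) = 1*4.0^2 + 4*4.0 = 32.0


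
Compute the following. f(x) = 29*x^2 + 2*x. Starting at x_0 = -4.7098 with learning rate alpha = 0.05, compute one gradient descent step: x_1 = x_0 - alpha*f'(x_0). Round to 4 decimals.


We compute the gradient at x_0 and apply the update.
f'(x) = 58*x + 2
f'(-4.7098) = 58*-4.7098 + 2 = -271.1684
x_1 = -4.7098 - 0.05*-271.1684 = 8.8486


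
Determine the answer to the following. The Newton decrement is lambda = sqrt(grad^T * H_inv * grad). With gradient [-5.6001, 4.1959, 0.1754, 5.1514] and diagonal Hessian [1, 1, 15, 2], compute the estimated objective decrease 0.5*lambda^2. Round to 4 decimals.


Step 1: H is diagonal, so H^(-1) * g = [-5.6001, 4.1959, 0.0117, 2.5757].
Step 2: g^T H^(-1) g = sum_i g_i^2 / H_ii
  = (-5.6001)^2/1 + (4.1959)^2/1 + (0.1754)^2/15 + (5.1514)^2/2
  = 31.3611 + 17.6056 + 0.0021 + 13.2685 = 62.2372
Step 3: Objective decrease = 0.5 * g^T H^(-1) g = 31.1186


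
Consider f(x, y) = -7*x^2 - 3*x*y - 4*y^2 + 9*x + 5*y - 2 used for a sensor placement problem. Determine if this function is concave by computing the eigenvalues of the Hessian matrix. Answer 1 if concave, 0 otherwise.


The Hessian of f(x,y) = -7*x^2 - 3*x*y - 4*y^2 + 9*x + 5*y - 2 is:
H = [[-14, -3], [-3, -8]]
Trace = -14 - 8 = -22
Determinant = -14*-8 - (-3)^2 = 103
Discriminant = (-22)^2 - 4*103 = 72.0
Eigenvalues: lambda_1 = -15.2426, lambda_2 = -6.7574
The function is concave.

1


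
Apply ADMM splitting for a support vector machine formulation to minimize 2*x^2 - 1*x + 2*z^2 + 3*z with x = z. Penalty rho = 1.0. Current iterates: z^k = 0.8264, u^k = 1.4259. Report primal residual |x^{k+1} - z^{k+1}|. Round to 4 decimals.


ADMM iteration with rho = 1.0, z^k = 0.8264, u^k = 1.4259
Step 1: x-update.
Minimize 2*x^2 - 1*x + (1.0/2)*(x - 0.8264 + 1.4259)^2
FOC: (2*2 + 1.0)*x = 1 + 1.0*(0.8264 - 1.4259)
x^{k+1} = 0.0801
Step 2: z-update.
Minimize 2*z^2 + 3*z + (1.0/2)*(0.0801 - z + 1.4259)^2
FOC: (2*2 + 1.0)*z = -3 + 1.0*(0.0801 + 1.4259)
z^{k+1} = -0.2988
Step 3: u-update.
u^{k+1} = 1.4259 + 0.0801 + 0.2988 = 1.8048
Step 4: Primal residual = |0.0801 + 0.2988| = 0.3789


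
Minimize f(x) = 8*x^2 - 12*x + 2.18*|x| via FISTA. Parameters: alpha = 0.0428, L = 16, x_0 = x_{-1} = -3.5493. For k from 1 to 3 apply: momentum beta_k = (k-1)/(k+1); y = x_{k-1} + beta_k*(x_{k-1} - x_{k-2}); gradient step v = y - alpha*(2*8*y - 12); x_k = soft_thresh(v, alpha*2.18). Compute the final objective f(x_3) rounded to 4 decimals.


FISTA on f(x) = 8*x^2 - 12*x + 2.18*|x|
L = 16, alpha = 0.0428
Iteration 1: beta = 0.0, y = -3.5493 + 0.0*(-3.5493 + 3.5493) = -3.5493
  grad(y) = -68.7888, v = y - alpha*grad = -0.6051
  prox(v) = soft_thresh(-0.6051, 0.0933) = -0.5118
Iteration 2: beta = 0.3333, y = -0.5118 + 0.3333*(-0.5118 + 3.5493) = 0.5007
  grad(y) = -3.9896, v = y - alpha*grad = 0.6714
  prox(v) = soft_thresh(0.6714, 0.0933) = 0.5781
Iteration 3: beta = 0.5, y = 0.5781 + 0.5*(0.5781 + 0.5118) = 1.1231
  grad(y) = 5.9691, v = y - alpha*grad = 0.8676
  prox(v) = soft_thresh(0.8676, 0.0933) = 0.7743
f(x_3) = 8*0.7743^2 - 12*0.7743 + 2.18*|0.7743| = -2.8073


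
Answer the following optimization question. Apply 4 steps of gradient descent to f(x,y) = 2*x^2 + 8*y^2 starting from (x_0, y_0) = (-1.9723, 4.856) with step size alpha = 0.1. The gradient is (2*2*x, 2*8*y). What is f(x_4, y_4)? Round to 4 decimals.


Gradient descent on f(x,y) = 2*x^2 + 8*y^2.
Starting point: (-1.9723, 4.856), alpha = 0.1
Step 1: grad_x = 2*2*-1.9723 = -7.8892, grad_y = 2*8*4.856 = 77.696
  x_1 = -1.9723 - 0.1*-7.8892 = -1.1834
  y_1 = 4.856 - 0.1*77.696 = -2.9136
Step 2: grad_x = 2*2*-1.1834 = -4.7335, grad_y = 2*8*-2.9136 = -46.6176
  x_2 = -1.1834 - 0.1*-4.7335 = -0.71
  y_2 = -2.9136 - 0.1*-46.6176 = 1.7482
Step 3: grad_x = 2*2*-0.71 = -2.8401, grad_y = 2*8*1.7482 = 27.9706
  x_3 = -0.71 - 0.1*-2.8401 = -0.426
  y_3 = 1.7482 - 0.1*27.9706 = -1.0489
Step 4: grad_x = 2*2*-0.426 = -1.7041, grad_y = 2*8*-1.0489 = -16.7823
  x_4 = -0.426 - 0.1*-1.7041 = -0.2556
  y_4 = -1.0489 - 0.1*-16.7823 = 0.6293
f(-0.2556, 0.6293) = 2*(-0.2556)^2 + 8*0.6293^2 = 3.2992


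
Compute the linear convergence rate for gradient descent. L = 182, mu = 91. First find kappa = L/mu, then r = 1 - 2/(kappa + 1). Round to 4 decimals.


Step 1: Compute the condition number.
kappa = L/mu = 182/91 = 2.0
Step 2: Compute the convergence rate.
r = 1 - 2/(kappa + 1) = 1 - 2*mu/(L + mu) = (L - mu)/(L + mu) = 91/273 = 0.3333


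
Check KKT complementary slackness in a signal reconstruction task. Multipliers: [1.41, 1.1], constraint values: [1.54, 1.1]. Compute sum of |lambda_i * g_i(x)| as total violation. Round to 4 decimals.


KKT complementary slackness check:
lambda_1 * g_1 = 1.41 * 1.54 = 2.1714
lambda_2 * g_2 = 1.1 * 1.1 = 1.21
Total violation = 2.1714 + 1.21 = 3.3814


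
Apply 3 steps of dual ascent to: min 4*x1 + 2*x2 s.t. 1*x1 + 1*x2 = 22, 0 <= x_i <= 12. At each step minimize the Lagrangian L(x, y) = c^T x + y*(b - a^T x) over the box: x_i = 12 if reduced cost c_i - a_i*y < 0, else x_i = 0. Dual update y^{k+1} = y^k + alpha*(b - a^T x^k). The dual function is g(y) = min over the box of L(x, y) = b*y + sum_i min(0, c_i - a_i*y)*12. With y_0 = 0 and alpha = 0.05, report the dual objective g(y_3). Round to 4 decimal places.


Dual ascent for LP: min 4*x1 + 2*x2, 1*x1 + 1*x2 = 22, 0 <= x_i <= 12
Step 1: y^k = 0.0, reduced costs: (4.0, 2.0)
  x^k = (0.0, 0.0), subgradient = b - a^T x = 22.0
  y^{k+1} = 0.0 + 0.05*22.0 = 1.1
Step 2: y^k = 1.1, reduced costs: (2.9, 0.9)
  x^k = (0.0, 0.0), subgradient = b - a^T x = 22.0
  y^{k+1} = 1.1 + 0.05*22.0 = 2.2
Step 3: y^k = 2.2, reduced costs: (1.8, -0.2)
  x^k = (0.0, 12.0), subgradient = b - a^T x = 10.0
  y^{k+1} = 2.2 + 0.05*10.0 = 2.7
Dual objective at y_3 = 2.7: reduced costs (1.3, -0.7), box minimizer x = (0.0, 12.0)
g(y_3) = b*y + (c1 - a1*y)*x1 + (c2 - a2*y)*x2 = 22*2.7 + 1.3*0.0 + (-0.7)*12.0 = 59.4 + 0.0 - 8.4 = 51.0


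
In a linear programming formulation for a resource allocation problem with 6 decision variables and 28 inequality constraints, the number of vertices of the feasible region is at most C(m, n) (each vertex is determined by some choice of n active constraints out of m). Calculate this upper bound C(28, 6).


Each vertex corresponds to some choice of n active constraints out of m, so the number of vertices is at most C(m, n) = m! / (n!(m-n)!).
m = 28, n = 6
Numerator: 28 * 27 * 26 * 25 * 24 * 23
Denominator: 6! = 720
C(28, 6) = 376740


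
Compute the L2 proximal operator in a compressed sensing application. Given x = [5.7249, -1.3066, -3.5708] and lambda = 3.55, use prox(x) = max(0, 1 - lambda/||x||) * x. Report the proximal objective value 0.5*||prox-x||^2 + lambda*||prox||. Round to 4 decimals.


Step 1: Compute ||x||.
||x|| = 6.8726
Step 2: Compute scaling factor.
scale = max(0, 1 - 3.55/6.8726) = 0.4835
Step 3: prox(x) = [2.7677, -0.6317, -1.7263]
||prox(x)|| = 3.3226
Step 4: Proximal objective.
0.5*||prox-x||^2 = 6.3013
lambda*||prox|| = 11.7952
Total = 18.0964


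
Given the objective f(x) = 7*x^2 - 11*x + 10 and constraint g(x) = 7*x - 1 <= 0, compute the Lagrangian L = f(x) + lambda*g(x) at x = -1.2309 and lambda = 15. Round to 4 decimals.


Step 1: Evaluate f(x).
f(-1.2309) = 7*(-1.2309)^2 - 11*(-1.2309) + 10 = 34.1457
Step 2: Evaluate g(x).
g(-1.2309) = 7*-1.2309 - 1 = -9.6163
Step 3: Compute Lagrangian.
L = 34.1457 + 15*-9.6163 = -110.0988


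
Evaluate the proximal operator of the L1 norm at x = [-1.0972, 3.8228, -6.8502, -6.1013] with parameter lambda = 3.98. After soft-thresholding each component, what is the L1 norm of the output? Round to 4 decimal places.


Soft-thresholding with lambda = 3.98:
prox(-1.0972) = sign(-1.0972)*max(|-1.0972| - 3.98, 0) = 0.0
prox(3.8228) = sign(3.8228)*max(|3.8228| - 3.98, 0) = 0.0
prox(-6.8502) = sign(-6.8502)*max(|-6.8502| - 3.98, 0) = -2.8702
prox(-6.1013) = sign(-6.1013)*max(|-6.1013| - 3.98, 0) = -2.1213
prox(x) = [0.0, 0.0, -2.8702, -2.1213]
||prox(x)||_1 = 0.0 + 0.0 + 2.8702 + 2.1213 = 4.9915


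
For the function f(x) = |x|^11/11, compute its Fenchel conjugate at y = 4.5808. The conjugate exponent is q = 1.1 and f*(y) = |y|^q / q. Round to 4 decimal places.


The conjugate exponent q satisfies 1/p + 1/q = 1.
p = 11, so q = 11/(11 - 1) = 1.1
|y|^q = 4.5808^1.1 = 5.3338
f*(4.5808) = 5.3338 / 1.1 = 4.8489


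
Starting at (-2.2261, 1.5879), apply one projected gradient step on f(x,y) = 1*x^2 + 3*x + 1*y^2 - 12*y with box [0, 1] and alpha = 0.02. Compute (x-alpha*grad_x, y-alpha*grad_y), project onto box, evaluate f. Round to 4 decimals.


Step 1: Compute gradient at (-2.2261, 1.5879).
grad_x = 2*1*-2.2261 + 3 = -1.4522
grad_y = 2*1*1.5879 - 12 = -8.8242
Step 2: Gradient step.
x_raw = -2.2261 - 0.02*-1.4522 = -2.1971
y_raw = 1.5879 - 0.02*-8.8242 = 1.7644
Step 3: Project onto [0, 1].
x_proj = clip(-2.1971) = 0.0
y_proj = clip(1.7644) = 1.0
Step 4: Evaluate f.
f(0.0, 1.0) = -11.0


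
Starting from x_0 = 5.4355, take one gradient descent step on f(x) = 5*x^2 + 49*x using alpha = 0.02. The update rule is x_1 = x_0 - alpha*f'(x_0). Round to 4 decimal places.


We compute the gradient at x_0 and apply the update.
f'(x) = 10*x + 49
f'(5.4355) = 10*5.4355 + 49 = 103.355
x_1 = 5.4355 - 0.02*103.355 = 3.3684


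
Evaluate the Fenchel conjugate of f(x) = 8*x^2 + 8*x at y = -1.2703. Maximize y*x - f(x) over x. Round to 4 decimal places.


f*(y) = sup_x {y*x - a*x^2 - b*x} = sup_x {(y-b)*x - a*x^2}
FOC: (y - b) - 2a*x = 0 => x* = (y - b)/(2a)
x* = (-1.2703 - 8)/(2*8) = -0.5794
f*(-1.2703) = (y-b)^2/(4a) = (-1.2703 - 8)^2/(4*8)
= 85.9385/32 = 2.6856


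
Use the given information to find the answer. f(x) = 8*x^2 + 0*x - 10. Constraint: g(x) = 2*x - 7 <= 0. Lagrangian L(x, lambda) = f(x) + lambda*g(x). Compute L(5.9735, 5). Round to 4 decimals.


Step 1: Evaluate f(x).
f(5.9735) = 8*5.9735^2 + 0*5.9735 - 10 = 275.4616
Step 2: Evaluate g(x).
g(5.9735) = 2*5.9735 - 7 = 4.947
Step 3: Compute Lagrangian.
L = 275.4616 + 5*4.947 = 300.1966


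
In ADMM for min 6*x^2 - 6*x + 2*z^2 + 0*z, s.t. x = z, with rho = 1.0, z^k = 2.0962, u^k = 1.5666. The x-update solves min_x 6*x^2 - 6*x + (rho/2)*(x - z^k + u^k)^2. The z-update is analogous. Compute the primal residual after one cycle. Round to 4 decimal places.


ADMM iteration with rho = 1.0, z^k = 2.0962, u^k = 1.5666
Step 1: x-update.
Minimize 6*x^2 - 6*x + (1.0/2)*(x - 2.0962 + 1.5666)^2
FOC: (2*6 + 1.0)*x = 6 + 1.0*(2.0962 - 1.5666)
x^{k+1} = 0.5023
Step 2: z-update.
Minimize 2*z^2 + 0*z + (1.0/2)*(0.5023 - z + 1.5666)^2
FOC: (2*2 + 1.0)*z = 0 + 1.0*(0.5023 + 1.5666)
z^{k+1} = 0.4138
Step 3: u-update.
u^{k+1} = 1.5666 + 0.5023 - 0.4138 = 1.6551
Step 4: Primal residual = |0.5023 - 0.4138| = 0.0885


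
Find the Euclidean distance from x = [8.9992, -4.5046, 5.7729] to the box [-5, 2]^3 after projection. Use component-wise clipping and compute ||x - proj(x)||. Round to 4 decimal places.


Project each component onto [-5, 2].
clip(8.9992) = 2.0, clip(-4.5046) = -4.5046, clip(5.7729) = 2.0
Projection = [2.0, -4.5046, 2.0]
Squared diffs: [48.9888, 0.0, 14.2348]
Distance = sqrt(63.2236) = 7.9513


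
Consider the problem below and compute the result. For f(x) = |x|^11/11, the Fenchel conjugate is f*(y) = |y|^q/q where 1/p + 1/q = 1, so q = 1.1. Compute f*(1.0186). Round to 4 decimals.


The conjugate exponent q satisfies 1/p + 1/q = 1.
p = 11, so q = 11/(11 - 1) = 1.1
|y|^q = 1.0186^1.1 = 1.0205
f*(1.0186) = 1.0205 / 1.1 = 0.9277


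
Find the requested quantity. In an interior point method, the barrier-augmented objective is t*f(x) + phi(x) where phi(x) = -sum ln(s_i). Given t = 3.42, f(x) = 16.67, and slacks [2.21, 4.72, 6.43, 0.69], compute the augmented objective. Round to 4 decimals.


Step 1: Compute log-barrier.
ln values: [0.793, 1.5518, 1.861, -0.3711]
phi = -(0.793 + 1.5518 + 1.861 - 0.3711) = -3.8347
Step 2: Compute augmented objective.
t*f(x) = 3.42*16.67 = 57.0114
Total = 57.0114 - 3.8347 = 53.1767


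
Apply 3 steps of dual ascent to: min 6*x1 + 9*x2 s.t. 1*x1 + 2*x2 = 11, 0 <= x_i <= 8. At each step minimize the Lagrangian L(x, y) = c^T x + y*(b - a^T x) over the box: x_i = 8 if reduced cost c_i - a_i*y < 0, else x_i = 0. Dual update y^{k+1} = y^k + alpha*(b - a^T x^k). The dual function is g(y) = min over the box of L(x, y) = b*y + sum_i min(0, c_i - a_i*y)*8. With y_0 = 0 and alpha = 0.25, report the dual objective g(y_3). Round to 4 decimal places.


Dual ascent for LP: min 6*x1 + 9*x2, 1*x1 + 2*x2 = 11, 0 <= x_i <= 8
Step 1: y^k = 0.0, reduced costs: (6.0, 9.0)
  x^k = (0.0, 0.0), subgradient = b - a^T x = 11.0
  y^{k+1} = 0.0 + 0.25*11.0 = 2.75
Step 2: y^k = 2.75, reduced costs: (3.25, 3.5)
  x^k = (0.0, 0.0), subgradient = b - a^T x = 11.0
  y^{k+1} = 2.75 + 0.25*11.0 = 5.5
Step 3: y^k = 5.5, reduced costs: (0.5, -2.0)
  x^k = (0.0, 8.0), subgradient = b - a^T x = -5.0
  y^{k+1} = 5.5 + 0.25*-5.0 = 4.25
Dual objective at y_3 = 4.25: reduced costs (1.75, 0.5), box minimizer x = (0.0, 0.0)
g(y_3) = b*y + (c1 - a1*y)*x1 + (c2 - a2*y)*x2 = 11*4.25 + 1.75*0.0 + 0.5*0.0 = 46.75 + 0.0 + 0.0 = 46.75


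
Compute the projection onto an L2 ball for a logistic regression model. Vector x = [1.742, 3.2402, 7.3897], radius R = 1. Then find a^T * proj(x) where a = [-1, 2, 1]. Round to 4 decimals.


Step 1: Compute ||x|| (intermediates to 6 decimals).
||x|| = sqrt(1.742^2 + 3.2402^2 + 7.3897^2) = 8.254764
Step 2: Project.
Since ||x|| > R, scale = R/||x|| = 1/8.254764 = 0.121142, proj(x) = scale * x
proj(x) = [0.211029, 0.392524, 0.895203]
Step 3: Dot product.
a^T * proj(x) = -1*0.211029 + 2*0.392524 + 1*0.895203 = 1.4692


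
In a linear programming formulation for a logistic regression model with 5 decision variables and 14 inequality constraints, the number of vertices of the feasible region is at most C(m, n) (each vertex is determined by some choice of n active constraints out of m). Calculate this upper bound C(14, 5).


Each vertex corresponds to some choice of n active constraints out of m, so the number of vertices is at most C(m, n) = m! / (n!(m-n)!).
m = 14, n = 5
Numerator: 14 * 13 * 12 * 11 * 10
Denominator: 5! = 120
C(14, 5) = 2002


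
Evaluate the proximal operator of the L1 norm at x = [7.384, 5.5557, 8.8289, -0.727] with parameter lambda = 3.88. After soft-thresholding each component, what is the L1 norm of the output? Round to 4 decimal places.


Soft-thresholding with lambda = 3.88:
prox(7.384) = sign(7.384)*max(|7.384| - 3.88, 0) = 3.504
prox(5.5557) = sign(5.5557)*max(|5.5557| - 3.88, 0) = 1.6757
prox(8.8289) = sign(8.8289)*max(|8.8289| - 3.88, 0) = 4.9489
prox(-0.727) = sign(-0.727)*max(|-0.727| - 3.88, 0) = 0.0
prox(x) = [3.504, 1.6757, 4.9489, 0.0]
||prox(x)||_1 = 3.504 + 1.6757 + 4.9489 + 0.0 = 10.1286


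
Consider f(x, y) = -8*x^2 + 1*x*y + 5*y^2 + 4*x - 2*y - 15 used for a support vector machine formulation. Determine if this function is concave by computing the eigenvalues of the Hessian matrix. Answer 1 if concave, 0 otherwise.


The Hessian of f(x,y) = -8*x^2 + 1*x*y + 5*y^2 + 4*x - 2*y - 15 is:
H = [[-16, 1], [1, 10]]
Trace = -16 + 10 = -6
Determinant = -16*10 - (1)^2 = -161
Discriminant = (-6)^2 - 4*-161 = 680.0
Eigenvalues: lambda_1 = -16.0384, lambda_2 = 10.0384
The function is not concave.

0


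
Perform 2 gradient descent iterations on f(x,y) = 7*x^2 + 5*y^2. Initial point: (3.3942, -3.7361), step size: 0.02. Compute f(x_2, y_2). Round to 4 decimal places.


Gradient descent on f(x,y) = 7*x^2 + 5*y^2.
Starting point: (3.3942, -3.7361), alpha = 0.02
Step 1: grad_x = 2*7*3.3942 = 47.5188, grad_y = 2*5*-3.7361 = -37.361
  x_1 = 3.3942 - 0.02*47.5188 = 2.4438
  y_1 = -3.7361 - 0.02*-37.361 = -2.9889
Step 2: grad_x = 2*7*2.4438 = 34.2135, grad_y = 2*5*-2.9889 = -29.8888
  x_2 = 2.4438 - 0.02*34.2135 = 1.7596
  y_2 = -2.9889 - 0.02*-29.8888 = -2.3911
f(1.7596, -2.3911) = 7*1.7596^2 + 5*(-2.3911)^2 = 50.2591


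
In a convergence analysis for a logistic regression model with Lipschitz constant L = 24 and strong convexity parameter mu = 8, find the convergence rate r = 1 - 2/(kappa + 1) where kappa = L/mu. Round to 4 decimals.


Step 1: Compute the condition number.
kappa = L/mu = 24/8 = 3.0
Step 2: Compute the convergence rate.
r = 1 - 2/(kappa + 1) = 1 - 2*mu/(L + mu) = (L - mu)/(L + mu) = 16/32 = 0.5


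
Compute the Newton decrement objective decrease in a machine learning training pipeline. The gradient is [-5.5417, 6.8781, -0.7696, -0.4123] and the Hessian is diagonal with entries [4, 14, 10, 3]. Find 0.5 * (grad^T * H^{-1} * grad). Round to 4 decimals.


Step 1: H is diagonal, so H^(-1) * g = [-1.3854, 0.4913, -0.077, -0.1374].
Step 2: g^T H^(-1) g = sum_i g_i^2 / H_ii
  = (-5.5417)^2/4 + (6.8781)^2/14 + (-0.7696)^2/10 + (-0.4123)^2/3
  = 7.6776 + 3.3792 + 0.0592 + 0.0567 = 11.1727
Step 3: Objective decrease = 0.5 * g^T H^(-1) g = 5.5863


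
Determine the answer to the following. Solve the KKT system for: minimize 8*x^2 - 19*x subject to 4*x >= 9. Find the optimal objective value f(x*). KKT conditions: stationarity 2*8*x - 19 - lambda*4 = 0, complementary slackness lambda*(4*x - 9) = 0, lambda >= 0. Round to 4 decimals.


Step 1: Try lambda = 0 (constraint inactive).
x_unc = 19/(2*8) = 1.1875
Check: 4*1.1875 = 4.75 < 9 -- violated!
Step 2: Constraint must be active: 4*x = 9
x* = 9/4 = 2.25
lambda = (2*8*2.25 - 19)/4 = 4.25
Step 3: Compute optimal value.
f(x*) = 8*2.25^2 - 19*2.25 = -2.25


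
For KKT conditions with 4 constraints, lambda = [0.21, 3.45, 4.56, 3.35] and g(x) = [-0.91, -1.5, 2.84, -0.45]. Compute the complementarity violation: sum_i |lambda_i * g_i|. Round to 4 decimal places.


KKT complementary slackness check:
lambda_1 * g_1 = 0.21 * -0.91 = -0.1911
lambda_2 * g_2 = 3.45 * -1.5 = -5.175
lambda_3 * g_3 = 4.56 * 2.84 = 12.9504
lambda_4 * g_4 = 3.35 * -0.45 = -1.5075
Total violation = 0.1911 + 5.175 + 12.9504 + 1.5075 = 19.824


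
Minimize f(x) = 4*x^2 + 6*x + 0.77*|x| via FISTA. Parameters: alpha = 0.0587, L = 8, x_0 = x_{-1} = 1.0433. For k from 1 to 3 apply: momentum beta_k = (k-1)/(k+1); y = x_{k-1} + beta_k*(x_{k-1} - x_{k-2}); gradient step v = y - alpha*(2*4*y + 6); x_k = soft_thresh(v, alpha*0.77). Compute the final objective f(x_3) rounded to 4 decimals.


FISTA on f(x) = 4*x^2 + 6*x + 0.77*|x|
L = 8, alpha = 0.0587
Iteration 1: beta = 0.0, y = 1.0433 + 0.0*(1.0433 - 1.0433) = 1.0433
  grad(y) = 14.3464, v = y - alpha*grad = 0.2012
  prox(v) = soft_thresh(0.2012, 0.0452) = 0.156
Iteration 2: beta = 0.3333, y = 0.156 + 0.3333*(0.156 - 1.0433) = -0.1398
  grad(y) = 4.8815, v = y - alpha*grad = -0.4264
  prox(v) = soft_thresh(-0.4264, 0.0452) = -0.3812
Iteration 3: beta = 0.5, y = -0.3812 + 0.5*(-0.3812 - 0.156) = -0.6497
  grad(y) = 0.8023, v = y - alpha*grad = -0.6968
  prox(v) = soft_thresh(-0.6968, 0.0452) = -0.6516
f(x_3) = 4*(-0.6516)^2 + 6*(-0.6516) + 0.77*|-0.6516| = -1.7095


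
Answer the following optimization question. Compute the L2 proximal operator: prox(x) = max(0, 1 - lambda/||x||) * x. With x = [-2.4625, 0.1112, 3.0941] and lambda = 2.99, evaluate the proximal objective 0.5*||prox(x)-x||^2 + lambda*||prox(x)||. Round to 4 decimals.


Step 1: Compute ||x||.
||x|| = 3.956
Step 2: Compute scaling factor.
scale = max(0, 1 - 2.99/3.956) = 0.2442
Step 3: prox(x) = [-0.6013, 0.0272, 0.7555]
||prox(x)|| = 0.966
Step 4: Proximal objective.
0.5*||prox-x||^2 = 4.4701
lambda*||prox|| = 2.8883
Total = 7.3583


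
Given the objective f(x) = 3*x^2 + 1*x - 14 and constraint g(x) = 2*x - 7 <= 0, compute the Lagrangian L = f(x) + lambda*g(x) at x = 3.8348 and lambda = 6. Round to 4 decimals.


Step 1: Evaluate f(x).
f(3.8348) = 3*3.8348^2 + 1*3.8348 - 14 = 33.9519
Step 2: Evaluate g(x).
g(3.8348) = 2*3.8348 - 7 = 0.6696
Step 3: Compute Lagrangian.
L = 33.9519 + 6*0.6696 = 37.9695


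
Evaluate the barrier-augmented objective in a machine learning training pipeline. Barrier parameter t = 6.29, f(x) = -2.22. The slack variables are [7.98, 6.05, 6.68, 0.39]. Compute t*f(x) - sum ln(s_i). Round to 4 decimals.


Step 1: Compute log-barrier.
ln values: [2.0769, 1.8001, 1.8991, -0.9416]
phi = -(2.0769 + 1.8001 + 1.8991 - 0.9416) = -4.8345
Step 2: Compute augmented objective.
t*f(x) = 6.29*-2.22 = -13.9638
Total = -13.9638 - 4.8345 = -18.7983


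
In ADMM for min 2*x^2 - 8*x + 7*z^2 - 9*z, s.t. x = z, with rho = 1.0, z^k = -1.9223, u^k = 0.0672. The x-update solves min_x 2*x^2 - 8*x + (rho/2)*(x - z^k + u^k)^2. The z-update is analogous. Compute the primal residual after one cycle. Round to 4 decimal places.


ADMM iteration with rho = 1.0, z^k = -1.9223, u^k = 0.0672
Step 1: x-update.
Minimize 2*x^2 - 8*x + (1.0/2)*(x + 1.9223 + 0.0672)^2
FOC: (2*2 + 1.0)*x = 8 + 1.0*(-1.9223 - 0.0672)
x^{k+1} = 1.2021
Step 2: z-update.
Minimize 7*z^2 - 9*z + (1.0/2)*(1.2021 - z + 0.0672)^2
FOC: (2*7 + 1.0)*z = 9 + 1.0*(1.2021 + 0.0672)
z^{k+1} = 0.6846
Step 3: u-update.
u^{k+1} = 0.0672 + 1.2021 - 0.6846 = 0.5847
Step 4: Primal residual = |1.2021 - 0.6846| = 0.5175


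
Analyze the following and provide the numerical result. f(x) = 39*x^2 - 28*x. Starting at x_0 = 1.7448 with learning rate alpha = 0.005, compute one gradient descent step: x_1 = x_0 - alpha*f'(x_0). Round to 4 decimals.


We compute the gradient at x_0 and apply the update.
f'(x) = 78*x - 28
f'(1.7448) = 78*1.7448 - 28 = 108.0944
x_1 = 1.7448 - 0.005*108.0944 = 1.2043


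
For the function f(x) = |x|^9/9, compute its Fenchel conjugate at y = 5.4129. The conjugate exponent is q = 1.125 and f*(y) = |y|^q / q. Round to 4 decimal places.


The conjugate exponent q satisfies 1/p + 1/q = 1.
p = 9, so q = 9/(9 - 1) = 1.125
|y|^q = 5.4129^1.125 = 6.6851
f*(5.4129) = 6.6851 / 1.125 = 5.9423


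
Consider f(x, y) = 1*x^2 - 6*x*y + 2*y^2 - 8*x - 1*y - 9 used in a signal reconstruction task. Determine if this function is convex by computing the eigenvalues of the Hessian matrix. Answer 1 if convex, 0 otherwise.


The Hessian of f(x,y) = 1*x^2 - 6*x*y + 2*y^2 - 8*x - 1*y - 9 is:
H = [[2, -6], [-6, 4]]
Trace = 2 + 4 = 6
Determinant = 2*4 - (-6)^2 = -28
Discriminant = (6)^2 - 4*-28 = 148.0
Eigenvalues: lambda_1 = -3.0828, lambda_2 = 9.0828
The function is not convex.

0


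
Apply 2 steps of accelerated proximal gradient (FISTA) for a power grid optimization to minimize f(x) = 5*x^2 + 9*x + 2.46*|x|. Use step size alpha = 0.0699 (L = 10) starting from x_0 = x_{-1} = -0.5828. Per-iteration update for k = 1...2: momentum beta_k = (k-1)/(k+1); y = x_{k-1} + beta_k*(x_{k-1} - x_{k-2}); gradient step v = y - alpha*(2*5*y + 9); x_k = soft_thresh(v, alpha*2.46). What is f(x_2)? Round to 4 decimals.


FISTA on f(x) = 5*x^2 + 9*x + 2.46*|x|
L = 10, alpha = 0.0699
Iteration 1: beta = 0.0, y = -0.5828 + 0.0*(-0.5828 + 0.5828) = -0.5828
  grad(y) = 3.172, v = y - alpha*grad = -0.8045
  prox(v) = soft_thresh(-0.8045, 0.172) = -0.6326
Iteration 2: beta = 0.3333, y = -0.6326 + 0.3333*(-0.6326 + 0.5828) = -0.6492
  grad(y) = 2.5084, v = y - alpha*grad = -0.8245
  prox(v) = soft_thresh(-0.8245, 0.172) = -0.6525
f(x_2) = 5*(-0.6525)^2 + 9*(-0.6525) + 2.46*|-0.6525| = -2.1386


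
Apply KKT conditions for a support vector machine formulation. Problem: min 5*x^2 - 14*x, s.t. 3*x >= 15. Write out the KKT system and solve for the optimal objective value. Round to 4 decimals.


Step 1: Try lambda = 0 (constraint inactive).
x_unc = 14/(2*5) = 1.4
Check: 3*1.4 = 4.2 < 15 -- violated!
Step 2: Constraint must be active: 3*x = 15
x* = 15/3 = 5.0
lambda = (2*5*5.0 - 14)/3 = 12.0
Step 3: Compute optimal value.
f(x*) = 5*5.0^2 - 14*5.0 = 55.0


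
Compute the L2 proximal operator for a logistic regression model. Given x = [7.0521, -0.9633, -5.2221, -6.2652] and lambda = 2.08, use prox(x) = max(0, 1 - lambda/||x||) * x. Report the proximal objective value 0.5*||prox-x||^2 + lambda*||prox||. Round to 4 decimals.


Step 1: Compute ||x||.
||x|| = 10.8251
Step 2: Compute scaling factor.
scale = max(0, 1 - 2.08/10.8251) = 0.8079
Step 3: prox(x) = [5.6971, -0.7782, -4.2187, -5.0614]
||prox(x)|| = 8.7451
Step 4: Proximal objective.
0.5*||prox-x||^2 = 2.1632
lambda*||prox|| = 18.1898
Total = 20.353


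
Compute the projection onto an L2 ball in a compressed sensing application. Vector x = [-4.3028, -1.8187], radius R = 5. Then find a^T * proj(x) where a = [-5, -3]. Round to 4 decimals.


Step 1: Compute ||x|| (intermediates to 6 decimals).
||x|| = sqrt((-4.3028)^2 + (-1.8187)^2) = 4.671376
Step 2: Project.
Since ||x|| <= R, proj = x (no scaling needed).
proj(x) = [-4.3028, -1.8187]
Step 3: Dot product.
a^T * proj(x) = -5*(-4.3028) - 3*(-1.8187) = 26.9701


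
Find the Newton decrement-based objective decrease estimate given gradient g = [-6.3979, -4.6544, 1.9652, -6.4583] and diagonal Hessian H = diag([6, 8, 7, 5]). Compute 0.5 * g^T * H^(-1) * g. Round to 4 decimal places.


Step 1: H is diagonal, so H^(-1) * g = [-1.0663, -0.5818, 0.2807, -1.2917].
Step 2: g^T H^(-1) g = sum_i g_i^2 / H_ii
  = (-6.3979)^2/6 + (-4.6544)^2/8 + (1.9652)^2/7 + (-6.4583)^2/5
  = 6.8222 + 2.7079 + 0.5517 + 8.3419 = 18.4238
Step 3: Objective decrease = 0.5 * g^T H^(-1) g = 9.2119


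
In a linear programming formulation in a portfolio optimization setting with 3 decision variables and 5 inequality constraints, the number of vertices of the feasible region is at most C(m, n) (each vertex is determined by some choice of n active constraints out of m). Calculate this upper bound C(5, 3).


Each vertex corresponds to some choice of n active constraints out of m, so the number of vertices is at most C(m, n) = m! / (n!(m-n)!).
m = 5, n = 3
Numerator: 5 * 4 * 3
Denominator: 3! = 6
C(5, 3) = 10


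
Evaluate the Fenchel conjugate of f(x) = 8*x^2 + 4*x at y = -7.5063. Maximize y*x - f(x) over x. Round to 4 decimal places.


f*(y) = sup_x {y*x - a*x^2 - b*x} = sup_x {(y-b)*x - a*x^2}
FOC: (y - b) - 2a*x = 0 => x* = (y - b)/(2a)
x* = (-7.5063 - 4)/(2*8) = -0.7191
f*(-7.5063) = (y-b)^2/(4a) = (-7.5063 - 4)^2/(4*8)
= 132.3949/32 = 4.1373


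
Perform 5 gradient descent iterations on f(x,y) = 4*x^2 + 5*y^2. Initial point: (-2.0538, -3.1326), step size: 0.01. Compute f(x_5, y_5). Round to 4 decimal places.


Gradient descent on f(x,y) = 4*x^2 + 5*y^2.
Starting point: (-2.0538, -3.1326), alpha = 0.01
Step 1: grad_x = 2*4*-2.0538 = -16.4304, grad_y = 2*5*-3.1326 = -31.326
  x_1 = -2.0538 - 0.01*-16.4304 = -1.8895
  y_1 = -3.1326 - 0.01*-31.326 = -2.8193
Step 2: grad_x = 2*4*-1.8895 = -15.116, grad_y = 2*5*-2.8193 = -28.1934
  x_2 = -1.8895 - 0.01*-15.116 = -1.7383
  y_2 = -2.8193 - 0.01*-28.1934 = -2.5374
Step 3: grad_x = 2*4*-1.7383 = -13.9067, grad_y = 2*5*-2.5374 = -25.3741
  x_3 = -1.7383 - 0.01*-13.9067 = -1.5993
  y_3 = -2.5374 - 0.01*-25.3741 = -2.2837
Step 4: grad_x = 2*4*-1.5993 = -12.7942, grad_y = 2*5*-2.2837 = -22.8367
  x_4 = -1.5993 - 0.01*-12.7942 = -1.4713
  y_4 = -2.2837 - 0.01*-22.8367 = -2.0553
Step 5: grad_x = 2*4*-1.4713 = -11.7706, grad_y = 2*5*-2.0553 = -20.553
  x_5 = -1.4713 - 0.01*-11.7706 = -1.3536
  y_5 = -2.0553 - 0.01*-20.553 = -1.8498
f(-1.3536, -1.8498) = 4*(-1.3536)^2 + 5*(-1.8498)^2 = 24.4374


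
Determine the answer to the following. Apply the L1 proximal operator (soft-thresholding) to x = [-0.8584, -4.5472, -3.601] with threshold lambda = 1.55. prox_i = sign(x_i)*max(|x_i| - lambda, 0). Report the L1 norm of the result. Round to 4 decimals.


Soft-thresholding with lambda = 1.55:
prox(-0.8584) = sign(-0.8584)*max(|-0.8584| - 1.55, 0) = 0.0
prox(-4.5472) = sign(-4.5472)*max(|-4.5472| - 1.55, 0) = -2.9972
prox(-3.601) = sign(-3.601)*max(|-3.601| - 1.55, 0) = -2.051
prox(x) = [0.0, -2.9972, -2.051]
||prox(x)||_1 = 0.0 + 2.9972 + 2.051 = 5.0482


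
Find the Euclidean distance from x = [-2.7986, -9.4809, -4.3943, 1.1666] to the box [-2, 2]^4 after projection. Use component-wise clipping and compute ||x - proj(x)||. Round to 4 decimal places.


Project each component onto [-2, 2].
clip(-2.7986) = -2.0, clip(-9.4809) = -2.0, clip(-4.3943) = -2.0, clip(1.1666) = 1.1666
Projection = [-2.0, -2.0, -2.0, 1.1666]
Squared diffs: [0.6378, 55.9639, 5.7327, 0.0]
Distance = sqrt(62.3344) = 7.8952


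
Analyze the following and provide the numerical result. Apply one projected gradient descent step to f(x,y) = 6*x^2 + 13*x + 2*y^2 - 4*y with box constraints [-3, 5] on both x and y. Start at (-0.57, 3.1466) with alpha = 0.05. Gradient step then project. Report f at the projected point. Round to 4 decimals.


Step 1: Compute gradient at (-0.57, 3.1466).
grad_x = 2*6*-0.57 + 13 = 6.16
grad_y = 2*2*3.1466 - 4 = 8.5864
Step 2: Gradient step.
x_raw = -0.57 - 0.05*6.16 = -0.878
y_raw = 3.1466 - 0.05*8.5864 = 2.7173
Step 3: Project onto [-3, 5].
x_proj = clip(-0.878) = -0.878
y_proj = clip(2.7173) = 2.7173
Step 4: Evaluate f.
f(-0.878, 2.7173) = -2.8906


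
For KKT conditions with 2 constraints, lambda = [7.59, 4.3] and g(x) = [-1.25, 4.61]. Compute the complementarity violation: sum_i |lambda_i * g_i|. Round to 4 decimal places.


KKT complementary slackness check:
lambda_1 * g_1 = 7.59 * -1.25 = -9.4875
lambda_2 * g_2 = 4.3 * 4.61 = 19.823
Total violation = 9.4875 + 19.823 = 29.3105


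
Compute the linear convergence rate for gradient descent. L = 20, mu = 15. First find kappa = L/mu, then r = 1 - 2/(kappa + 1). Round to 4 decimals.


Step 1: Compute the condition number.
kappa = L/mu = 20/15 = 1.3333
Step 2: Compute the convergence rate.
r = 1 - 2/(kappa + 1) = 1 - 2*mu/(L + mu) = (L - mu)/(L + mu) = 5/35 = 0.1429


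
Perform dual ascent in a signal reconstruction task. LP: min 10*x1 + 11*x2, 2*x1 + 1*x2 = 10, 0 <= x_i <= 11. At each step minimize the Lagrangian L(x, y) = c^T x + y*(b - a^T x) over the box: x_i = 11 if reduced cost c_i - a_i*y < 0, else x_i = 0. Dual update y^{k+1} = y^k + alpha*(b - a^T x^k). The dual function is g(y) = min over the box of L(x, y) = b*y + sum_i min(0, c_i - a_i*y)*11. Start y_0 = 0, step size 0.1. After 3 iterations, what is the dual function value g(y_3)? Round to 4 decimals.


Dual ascent for LP: min 10*x1 + 11*x2, 2*x1 + 1*x2 = 10, 0 <= x_i <= 11
Step 1: y^k = 0.0, reduced costs: (10.0, 11.0)
  x^k = (0.0, 0.0), subgradient = b - a^T x = 10.0
  y^{k+1} = 0.0 + 0.1*10.0 = 1.0
Step 2: y^k = 1.0, reduced costs: (8.0, 10.0)
  x^k = (0.0, 0.0), subgradient = b - a^T x = 10.0
  y^{k+1} = 1.0 + 0.1*10.0 = 2.0
Step 3: y^k = 2.0, reduced costs: (6.0, 9.0)
  x^k = (0.0, 0.0), subgradient = b - a^T x = 10.0
  y^{k+1} = 2.0 + 0.1*10.0 = 3.0
Dual objective at y_3 = 3.0: reduced costs (4.0, 8.0), box minimizer x = (0.0, 0.0)
g(y_3) = b*y + (c1 - a1*y)*x1 + (c2 - a2*y)*x2 = 10*3.0 + 4.0*0.0 + 8.0*0.0 = 30.0 + 0.0 + 0.0 = 30.0


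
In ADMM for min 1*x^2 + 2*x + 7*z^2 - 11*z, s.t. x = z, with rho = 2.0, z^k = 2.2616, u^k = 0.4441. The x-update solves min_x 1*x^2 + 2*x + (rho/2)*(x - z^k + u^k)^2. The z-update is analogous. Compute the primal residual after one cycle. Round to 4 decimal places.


ADMM iteration with rho = 2.0, z^k = 2.2616, u^k = 0.4441
Step 1: x-update.
Minimize 1*x^2 + 2*x + (2.0/2)*(x - 2.2616 + 0.4441)^2
FOC: (2*1 + 2.0)*x = -2 + 2.0*(2.2616 - 0.4441)
x^{k+1} = 0.4088
Step 2: z-update.
Minimize 7*z^2 - 11*z + (2.0/2)*(0.4088 - z + 0.4441)^2
FOC: (2*7 + 2.0)*z = 11 + 2.0*(0.4088 + 0.4441)
z^{k+1} = 0.7941
Step 3: u-update.
u^{k+1} = 0.4441 + 0.4088 - 0.7941 = 0.0587
Step 4: Primal residual = |0.4088 - 0.7941| = 0.3854


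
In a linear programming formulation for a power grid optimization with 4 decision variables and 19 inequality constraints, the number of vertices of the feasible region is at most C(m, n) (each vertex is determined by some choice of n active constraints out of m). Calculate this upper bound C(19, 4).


Each vertex corresponds to some choice of n active constraints out of m, so the number of vertices is at most C(m, n) = m! / (n!(m-n)!).
m = 19, n = 4
Numerator: 19 * 18 * 17 * 16
Denominator: 4! = 24
C(19, 4) = 3876


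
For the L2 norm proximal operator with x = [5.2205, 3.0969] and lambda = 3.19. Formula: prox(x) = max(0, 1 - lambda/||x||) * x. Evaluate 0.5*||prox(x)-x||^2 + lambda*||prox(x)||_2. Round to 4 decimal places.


Step 1: Compute ||x||.
||x|| = 6.07
Step 2: Compute scaling factor.
scale = max(0, 1 - 3.19/6.07) = 0.4745
Step 3: prox(x) = [2.4769, 1.4694]
||prox(x)|| = 2.88
Step 4: Proximal objective.
0.5*||prox-x||^2 = 5.0881
lambda*||prox|| = 9.1872
Total = 14.2751
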